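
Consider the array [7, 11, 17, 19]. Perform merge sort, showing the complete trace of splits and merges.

Merge sort trace:

Split: [7, 11, 17, 19] -> [7, 11] and [17, 19]
  Split: [7, 11] -> [7] and [11]
  Merge: [7] + [11] -> [7, 11]
  Split: [17, 19] -> [17] and [19]
  Merge: [17] + [19] -> [17, 19]
Merge: [7, 11] + [17, 19] -> [7, 11, 17, 19]

Final sorted array: [7, 11, 17, 19]

The merge sort proceeds by recursively splitting the array and merging sorted halves.
After all merges, the sorted array is [7, 11, 17, 19].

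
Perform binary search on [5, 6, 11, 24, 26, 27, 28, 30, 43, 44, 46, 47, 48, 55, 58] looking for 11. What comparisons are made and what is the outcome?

Binary search for 11 in [5, 6, 11, 24, 26, 27, 28, 30, 43, 44, 46, 47, 48, 55, 58]:

lo=0, hi=14, mid=7, arr[mid]=30 -> 30 > 11, search left half
lo=0, hi=6, mid=3, arr[mid]=24 -> 24 > 11, search left half
lo=0, hi=2, mid=1, arr[mid]=6 -> 6 < 11, search right half
lo=2, hi=2, mid=2, arr[mid]=11 -> Found target at index 2!

Binary search finds 11 at index 2 after 4 comparisons. The search repeatedly halves the search space by comparing with the middle element.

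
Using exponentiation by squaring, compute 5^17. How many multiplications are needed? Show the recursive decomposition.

Computing 5^17 by squaring (build up from 5^1; each line after the first costs one multiplication):

5^1 = 5
5^2 = (5^1)^2 = 5^2 = 25
5^4 = (5^2)^2 = 25^2 = 625
5^8 = (5^4)^2 = 625^2 = 390625
5^16 = (5^8)^2 = 390625^2 = 152587890625
5^17 = 5 * 5^16 = 5 * 152587890625 = 762939453125

Result: 762939453125
Multiplications needed: 5 (5 lines after 5^1)

5^17 = 762939453125. Using exponentiation by squaring, this requires 5 multiplications. The key idea: if the exponent is even, square the half-power; if odd, multiply by the base once.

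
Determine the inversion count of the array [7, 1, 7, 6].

Finding inversions in [7, 1, 7, 6]:

(0, 1): arr[0]=7 > arr[1]=1
(0, 3): arr[0]=7 > arr[3]=6
(2, 3): arr[2]=7 > arr[3]=6

Total inversions: 3

The array has 3 inversion(s): (0,1), (0,3), (2,3). Each pair (i,j) satisfies i < j and arr[i] > arr[j].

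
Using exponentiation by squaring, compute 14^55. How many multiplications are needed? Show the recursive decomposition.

Computing 14^55 by squaring (build up from 14^1; each line after the first costs one multiplication):

14^1 = 14
14^2 = (14^1)^2 = 14^2 = 196
14^3 = 14 * 14^2 = 14 * 196 = 2744
14^6 = (14^3)^2 = 2744^2 = 7529536
14^12 = (14^6)^2 = 7529536^2 = 56693912375296
14^13 = 14 * 14^12 = 14 * 56693912375296 = 793714773254144
14^26 = (14^13)^2 = 793714773254144^2 = 629983141281877223603213172736
14^27 = 14 * 14^26 = 14 * 629983141281877223603213172736 = 8819763977946281130444984418304
14^54 = (14^27)^2 = 8819763977946281130444984418304^2 = 77788236626678808982722471083604074886584214739573349250236416
14^55 = 14 * 14^54 = 14 * 77788236626678808982722471083604074886584214739573349250236416 = 1089035312773503325758114595170457048412179006354026889503309824

Result: 1089035312773503325758114595170457048412179006354026889503309824
Multiplications needed: 9 (9 lines after 14^1)

14^55 = 1089035312773503325758114595170457048412179006354026889503309824. Using exponentiation by squaring, this requires 9 multiplications. The key idea: if the exponent is even, square the half-power; if odd, multiply by the base once.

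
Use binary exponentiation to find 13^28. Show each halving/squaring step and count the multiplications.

Computing 13^28 by squaring (build up from 13^1; each line after the first costs one multiplication):

13^1 = 13
13^2 = (13^1)^2 = 13^2 = 169
13^3 = 13 * 13^2 = 13 * 169 = 2197
13^6 = (13^3)^2 = 2197^2 = 4826809
13^7 = 13 * 13^6 = 13 * 4826809 = 62748517
13^14 = (13^7)^2 = 62748517^2 = 3937376385699289
13^28 = (13^14)^2 = 3937376385699289^2 = 15502932802662396215269535105521

Result: 15502932802662396215269535105521
Multiplications needed: 6 (6 lines after 13^1)

13^28 = 15502932802662396215269535105521. Using exponentiation by squaring, this requires 6 multiplications. The key idea: if the exponent is even, square the half-power; if odd, multiply by the base once.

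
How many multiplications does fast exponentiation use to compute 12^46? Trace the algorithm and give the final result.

Computing 12^46 by squaring (build up from 12^1; each line after the first costs one multiplication):

12^1 = 12
12^2 = (12^1)^2 = 12^2 = 144
12^4 = (12^2)^2 = 144^2 = 20736
12^5 = 12 * 12^4 = 12 * 20736 = 248832
12^10 = (12^5)^2 = 248832^2 = 61917364224
12^11 = 12 * 12^10 = 12 * 61917364224 = 743008370688
12^22 = (12^11)^2 = 743008370688^2 = 552061438912436417593344
12^23 = 12 * 12^22 = 12 * 552061438912436417593344 = 6624737266949237011120128
12^46 = (12^23)^2 = 6624737266949237011120128^2 = 43887143856106046360568987631860370008329246736384

Result: 43887143856106046360568987631860370008329246736384
Multiplications needed: 8 (8 lines after 12^1)

12^46 = 43887143856106046360568987631860370008329246736384. Using exponentiation by squaring, this requires 8 multiplications. The key idea: if the exponent is even, square the half-power; if odd, multiply by the base once.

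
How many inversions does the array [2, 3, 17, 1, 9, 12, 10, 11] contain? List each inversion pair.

Finding inversions in [2, 3, 17, 1, 9, 12, 10, 11]:

(0, 3): arr[0]=2 > arr[3]=1
(1, 3): arr[1]=3 > arr[3]=1
(2, 3): arr[2]=17 > arr[3]=1
(2, 4): arr[2]=17 > arr[4]=9
(2, 5): arr[2]=17 > arr[5]=12
(2, 6): arr[2]=17 > arr[6]=10
(2, 7): arr[2]=17 > arr[7]=11
(5, 6): arr[5]=12 > arr[6]=10
(5, 7): arr[5]=12 > arr[7]=11

Total inversions: 9

The array has 9 inversion(s): (0,3), (1,3), (2,3), (2,4), (2,5), (2,6), (2,7), (5,6), (5,7). Each pair (i,j) satisfies i < j and arr[i] > arr[j].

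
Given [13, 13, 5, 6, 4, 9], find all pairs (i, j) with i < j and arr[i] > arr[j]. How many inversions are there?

Finding inversions in [13, 13, 5, 6, 4, 9]:

(0, 2): arr[0]=13 > arr[2]=5
(0, 3): arr[0]=13 > arr[3]=6
(0, 4): arr[0]=13 > arr[4]=4
(0, 5): arr[0]=13 > arr[5]=9
(1, 2): arr[1]=13 > arr[2]=5
(1, 3): arr[1]=13 > arr[3]=6
(1, 4): arr[1]=13 > arr[4]=4
(1, 5): arr[1]=13 > arr[5]=9
(2, 4): arr[2]=5 > arr[4]=4
(3, 4): arr[3]=6 > arr[4]=4

Total inversions: 10

The array has 10 inversion(s): (0,2), (0,3), (0,4), (0,5), (1,2), (1,3), (1,4), (1,5), (2,4), (3,4). Each pair (i,j) satisfies i < j and arr[i] > arr[j].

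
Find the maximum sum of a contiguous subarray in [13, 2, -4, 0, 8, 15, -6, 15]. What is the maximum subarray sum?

Using Kadane's algorithm on [13, 2, -4, 0, 8, 15, -6, 15]:

Scanning through the array:
Position 1 (value 2): max_ending_here = 15, max_so_far = 15
Position 2 (value -4): max_ending_here = 11, max_so_far = 15
Position 3 (value 0): max_ending_here = 11, max_so_far = 15
Position 4 (value 8): max_ending_here = 19, max_so_far = 19
Position 5 (value 15): max_ending_here = 34, max_so_far = 34
Position 6 (value -6): max_ending_here = 28, max_so_far = 34
Position 7 (value 15): max_ending_here = 43, max_so_far = 43

Maximum subarray: [13, 2, -4, 0, 8, 15, -6, 15]
Maximum sum: 43

The maximum subarray is [13, 2, -4, 0, 8, 15, -6, 15] with sum 43. This subarray runs from index 0 to index 7.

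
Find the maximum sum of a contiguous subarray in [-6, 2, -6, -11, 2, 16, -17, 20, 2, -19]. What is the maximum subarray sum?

Using Kadane's algorithm on [-6, 2, -6, -11, 2, 16, -17, 20, 2, -19]:

Scanning through the array:
Position 1 (value 2): max_ending_here = 2, max_so_far = 2
Position 2 (value -6): max_ending_here = -4, max_so_far = 2
Position 3 (value -11): max_ending_here = -11, max_so_far = 2
Position 4 (value 2): max_ending_here = 2, max_so_far = 2
Position 5 (value 16): max_ending_here = 18, max_so_far = 18
Position 6 (value -17): max_ending_here = 1, max_so_far = 18
Position 7 (value 20): max_ending_here = 21, max_so_far = 21
Position 8 (value 2): max_ending_here = 23, max_so_far = 23
Position 9 (value -19): max_ending_here = 4, max_so_far = 23

Maximum subarray: [2, 16, -17, 20, 2]
Maximum sum: 23

The maximum subarray is [2, 16, -17, 20, 2] with sum 23. This subarray runs from index 4 to index 8.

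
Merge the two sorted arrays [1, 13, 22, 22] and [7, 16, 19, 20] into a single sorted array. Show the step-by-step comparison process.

Merging process:

Compare 1 vs 7: take 1 from left. Merged: [1]
Compare 13 vs 7: take 7 from right. Merged: [1, 7]
Compare 13 vs 16: take 13 from left. Merged: [1, 7, 13]
Compare 22 vs 16: take 16 from right. Merged: [1, 7, 13, 16]
Compare 22 vs 19: take 19 from right. Merged: [1, 7, 13, 16, 19]
Compare 22 vs 20: take 20 from right. Merged: [1, 7, 13, 16, 19, 20]
Append remaining from left: [22, 22]. Merged: [1, 7, 13, 16, 19, 20, 22, 22]

Final merged array: [1, 7, 13, 16, 19, 20, 22, 22]
Total comparisons: 6

The merged array is [1, 7, 13, 16, 19, 20, 22, 22], requiring 6 comparisons. The merge step runs in O(n) time where n is the total number of elements.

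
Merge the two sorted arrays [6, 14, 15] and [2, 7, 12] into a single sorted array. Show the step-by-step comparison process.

Merging process:

Compare 6 vs 2: take 2 from right. Merged: [2]
Compare 6 vs 7: take 6 from left. Merged: [2, 6]
Compare 14 vs 7: take 7 from right. Merged: [2, 6, 7]
Compare 14 vs 12: take 12 from right. Merged: [2, 6, 7, 12]
Append remaining from left: [14, 15]. Merged: [2, 6, 7, 12, 14, 15]

Final merged array: [2, 6, 7, 12, 14, 15]
Total comparisons: 4

The merged array is [2, 6, 7, 12, 14, 15], requiring 4 comparisons. The merge step runs in O(n) time where n is the total number of elements.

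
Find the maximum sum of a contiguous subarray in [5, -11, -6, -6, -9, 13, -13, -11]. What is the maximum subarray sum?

Using Kadane's algorithm on [5, -11, -6, -6, -9, 13, -13, -11]:

Scanning through the array:
Position 1 (value -11): max_ending_here = -6, max_so_far = 5
Position 2 (value -6): max_ending_here = -6, max_so_far = 5
Position 3 (value -6): max_ending_here = -6, max_so_far = 5
Position 4 (value -9): max_ending_here = -9, max_so_far = 5
Position 5 (value 13): max_ending_here = 13, max_so_far = 13
Position 6 (value -13): max_ending_here = 0, max_so_far = 13
Position 7 (value -11): max_ending_here = -11, max_so_far = 13

Maximum subarray: [13]
Maximum sum: 13

The maximum subarray is [13] with sum 13. This subarray runs from index 5 to index 5.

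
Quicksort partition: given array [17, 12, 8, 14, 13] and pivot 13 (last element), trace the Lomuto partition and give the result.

Lomuto partition with pivot = 13:

Initial array: [17, 12, 8, 14, 13]

arr[0]=17 > 13: no swap
arr[1]=12 <= 13: swap with position 0, array becomes [12, 17, 8, 14, 13]
arr[2]=8 <= 13: swap with position 1, array becomes [12, 8, 17, 14, 13]
arr[3]=14 > 13: no swap

Place pivot at position 2: [12, 8, 13, 14, 17]
Pivot position: 2

After partitioning with pivot 13, the array becomes [12, 8, 13, 14, 17]. The pivot is placed at index 2. All elements to the left of the pivot are <= 13, and all elements to the right are > 13.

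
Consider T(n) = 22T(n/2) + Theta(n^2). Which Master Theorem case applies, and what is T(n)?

Master Theorem for T(n) = 22T(n/2) + O(n^2):

a = 22, b = 2, c = 2
log_b(a) = log_2(22) = 4.4594

Case 1: c = 2 < log_2(22) = 4.4594
T(n) = O(n^(log_2 22))

For T(n) = 22T(n/2) + O(n^2): log_2(22) = 4.4594. This is Case 1 of the Master Theorem (c < log_b(a), work dominated by leaves), giving O(n^(log_2 22)).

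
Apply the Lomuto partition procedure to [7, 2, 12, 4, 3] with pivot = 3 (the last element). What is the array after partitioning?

Lomuto partition with pivot = 3:

Initial array: [7, 2, 12, 4, 3]

arr[0]=7 > 3: no swap
arr[1]=2 <= 3: swap with position 0, array becomes [2, 7, 12, 4, 3]
arr[2]=12 > 3: no swap
arr[3]=4 > 3: no swap

Place pivot at position 1: [2, 3, 12, 4, 7]
Pivot position: 1

After partitioning with pivot 3, the array becomes [2, 3, 12, 4, 7]. The pivot is placed at index 1. All elements to the left of the pivot are <= 3, and all elements to the right are > 3.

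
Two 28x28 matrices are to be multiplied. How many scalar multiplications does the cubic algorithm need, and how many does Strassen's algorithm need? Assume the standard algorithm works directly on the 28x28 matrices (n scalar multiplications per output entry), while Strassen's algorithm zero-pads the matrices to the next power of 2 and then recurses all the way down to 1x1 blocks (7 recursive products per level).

Matrix multiplication for 28x28 matrices:

Strassen's algorithm requires power-of-2 dimensions. Pad 28x28 to 32x32 (next power of 2).

Standard algorithm: 28^3 = 21952 multiplications
Strassen's algorithm: 7^(log2(32)) = 7^5 = 16807 multiplications
Savings: 21952 - 16807 = 5145 multiplications

Standard: 21952 multiplications (28^3). Strassen: 16807 multiplications (7^5, after padding to 32x32). Strassen reduces 8 recursive multiplications to 7 at each level.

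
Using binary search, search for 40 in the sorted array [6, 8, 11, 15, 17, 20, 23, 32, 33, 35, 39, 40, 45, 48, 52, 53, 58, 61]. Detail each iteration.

Binary search for 40 in [6, 8, 11, 15, 17, 20, 23, 32, 33, 35, 39, 40, 45, 48, 52, 53, 58, 61]:

lo=0, hi=17, mid=8, arr[mid]=33 -> 33 < 40, search right half
lo=9, hi=17, mid=13, arr[mid]=48 -> 48 > 40, search left half
lo=9, hi=12, mid=10, arr[mid]=39 -> 39 < 40, search right half
lo=11, hi=12, mid=11, arr[mid]=40 -> Found target at index 11!

Binary search finds 40 at index 11 after 4 comparisons. The search repeatedly halves the search space by comparing with the middle element.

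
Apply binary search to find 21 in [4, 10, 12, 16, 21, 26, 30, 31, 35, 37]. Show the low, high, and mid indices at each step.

Binary search for 21 in [4, 10, 12, 16, 21, 26, 30, 31, 35, 37]:

lo=0, hi=9, mid=4, arr[mid]=21 -> Found target at index 4!

Binary search finds 21 at index 4 after 1 comparisons. The search repeatedly halves the search space by comparing with the middle element.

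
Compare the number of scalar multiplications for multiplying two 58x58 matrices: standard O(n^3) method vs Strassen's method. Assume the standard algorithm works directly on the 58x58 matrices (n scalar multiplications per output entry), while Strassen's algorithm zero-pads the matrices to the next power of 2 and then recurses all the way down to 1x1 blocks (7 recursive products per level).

Matrix multiplication for 58x58 matrices:

Strassen's algorithm requires power-of-2 dimensions. Pad 58x58 to 64x64 (next power of 2).

Standard algorithm: 58^3 = 195112 multiplications
Strassen's algorithm: 7^(log2(64)) = 7^6 = 117649 multiplications
Savings: 195112 - 117649 = 77463 multiplications

Standard: 195112 multiplications (58^3). Strassen: 117649 multiplications (7^6, after padding to 64x64). Strassen reduces 8 recursive multiplications to 7 at each level.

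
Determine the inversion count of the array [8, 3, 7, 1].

Finding inversions in [8, 3, 7, 1]:

(0, 1): arr[0]=8 > arr[1]=3
(0, 2): arr[0]=8 > arr[2]=7
(0, 3): arr[0]=8 > arr[3]=1
(1, 3): arr[1]=3 > arr[3]=1
(2, 3): arr[2]=7 > arr[3]=1

Total inversions: 5

The array has 5 inversion(s): (0,1), (0,2), (0,3), (1,3), (2,3). Each pair (i,j) satisfies i < j and arr[i] > arr[j].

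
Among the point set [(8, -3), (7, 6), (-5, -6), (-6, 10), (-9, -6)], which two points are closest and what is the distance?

Computing all pairwise distances among 5 points:

d((8, -3), (7, 6)) = 9.0554
d((8, -3), (-5, -6)) = 13.3417
d((8, -3), (-6, 10)) = 19.105
d((8, -3), (-9, -6)) = 17.2627
d((7, 6), (-5, -6)) = 16.9706
d((7, 6), (-6, 10)) = 13.6015
d((7, 6), (-9, -6)) = 20.0
d((-5, -6), (-6, 10)) = 16.0312
d((-5, -6), (-9, -6)) = 4.0 <-- minimum
d((-6, 10), (-9, -6)) = 16.2788

Closest pair: (-5, -6) and (-9, -6) with distance 4.0

The closest pair is (-5, -6) and (-9, -6) with Euclidean distance 4.0. For 5 points, brute-force pairwise comparison is shown above. For large n, the divide-and-conquer algorithm (sort by x, recurse on halves, check the dividing strip) achieves O(n log n).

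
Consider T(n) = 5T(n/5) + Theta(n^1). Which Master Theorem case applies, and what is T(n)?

Master Theorem for T(n) = 5T(n/5) + O(n^1):

a = 5, b = 5, c = 1
log_b(a) = log_5(5) = 1.0000

Case 2: c = 1 = log_5(5) = 1.0000
T(n) = O(n^1 log n) = O(n log n)

For T(n) = 5T(n/5) + O(n^1): log_5(5) = 1.0000. This is Case 2 of the Master Theorem (c = log_b(a), equal work at all levels), giving O(n log n).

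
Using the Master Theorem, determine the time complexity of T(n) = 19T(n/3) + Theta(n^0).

Master Theorem for T(n) = 19T(n/3) + O(n^0):

a = 19, b = 3, c = 0
log_b(a) = log_3(19) = 2.6801

Case 1: c = 0 < log_3(19) = 2.6801
T(n) = O(n^(log_3 19))

For T(n) = 19T(n/3) + O(n^0): log_3(19) = 2.6801. This is Case 1 of the Master Theorem (c < log_b(a), work dominated by leaves), giving O(n^(log_3 19)).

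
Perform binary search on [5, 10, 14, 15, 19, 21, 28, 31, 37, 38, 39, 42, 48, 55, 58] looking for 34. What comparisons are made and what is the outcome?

Binary search for 34 in [5, 10, 14, 15, 19, 21, 28, 31, 37, 38, 39, 42, 48, 55, 58]:

lo=0, hi=14, mid=7, arr[mid]=31 -> 31 < 34, search right half
lo=8, hi=14, mid=11, arr[mid]=42 -> 42 > 34, search left half
lo=8, hi=10, mid=9, arr[mid]=38 -> 38 > 34, search left half
lo=8, hi=8, mid=8, arr[mid]=37 -> 37 > 34, search left half
lo=8 > hi=7, target 34 not found

Binary search determines that 34 is not in the array after 4 comparisons. The search space was exhausted without finding the target.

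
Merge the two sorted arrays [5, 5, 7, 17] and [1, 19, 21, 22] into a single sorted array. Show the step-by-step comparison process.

Merging process:

Compare 5 vs 1: take 1 from right. Merged: [1]
Compare 5 vs 19: take 5 from left. Merged: [1, 5]
Compare 5 vs 19: take 5 from left. Merged: [1, 5, 5]
Compare 7 vs 19: take 7 from left. Merged: [1, 5, 5, 7]
Compare 17 vs 19: take 17 from left. Merged: [1, 5, 5, 7, 17]
Append remaining from right: [19, 21, 22]. Merged: [1, 5, 5, 7, 17, 19, 21, 22]

Final merged array: [1, 5, 5, 7, 17, 19, 21, 22]
Total comparisons: 5

The merged array is [1, 5, 5, 7, 17, 19, 21, 22], requiring 5 comparisons. The merge step runs in O(n) time where n is the total number of elements.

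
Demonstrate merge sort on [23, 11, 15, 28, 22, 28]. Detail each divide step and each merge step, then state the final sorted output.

Merge sort trace:

Split: [23, 11, 15, 28, 22, 28] -> [23, 11, 15] and [28, 22, 28]
  Split: [23, 11, 15] -> [23] and [11, 15]
    Split: [11, 15] -> [11] and [15]
    Merge: [11] + [15] -> [11, 15]
  Merge: [23] + [11, 15] -> [11, 15, 23]
  Split: [28, 22, 28] -> [28] and [22, 28]
    Split: [22, 28] -> [22] and [28]
    Merge: [22] + [28] -> [22, 28]
  Merge: [28] + [22, 28] -> [22, 28, 28]
Merge: [11, 15, 23] + [22, 28, 28] -> [11, 15, 22, 23, 28, 28]

Final sorted array: [11, 15, 22, 23, 28, 28]

The merge sort proceeds by recursively splitting the array and merging sorted halves.
After all merges, the sorted array is [11, 15, 22, 23, 28, 28].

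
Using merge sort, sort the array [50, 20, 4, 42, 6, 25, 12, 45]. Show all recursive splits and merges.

Merge sort trace:

Split: [50, 20, 4, 42, 6, 25, 12, 45] -> [50, 20, 4, 42] and [6, 25, 12, 45]
  Split: [50, 20, 4, 42] -> [50, 20] and [4, 42]
    Split: [50, 20] -> [50] and [20]
    Merge: [50] + [20] -> [20, 50]
    Split: [4, 42] -> [4] and [42]
    Merge: [4] + [42] -> [4, 42]
  Merge: [20, 50] + [4, 42] -> [4, 20, 42, 50]
  Split: [6, 25, 12, 45] -> [6, 25] and [12, 45]
    Split: [6, 25] -> [6] and [25]
    Merge: [6] + [25] -> [6, 25]
    Split: [12, 45] -> [12] and [45]
    Merge: [12] + [45] -> [12, 45]
  Merge: [6, 25] + [12, 45] -> [6, 12, 25, 45]
Merge: [4, 20, 42, 50] + [6, 12, 25, 45] -> [4, 6, 12, 20, 25, 42, 45, 50]

Final sorted array: [4, 6, 12, 20, 25, 42, 45, 50]

The merge sort proceeds by recursively splitting the array and merging sorted halves.
After all merges, the sorted array is [4, 6, 12, 20, 25, 42, 45, 50].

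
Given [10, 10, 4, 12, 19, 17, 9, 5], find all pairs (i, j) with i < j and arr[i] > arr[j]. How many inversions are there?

Finding inversions in [10, 10, 4, 12, 19, 17, 9, 5]:

(0, 2): arr[0]=10 > arr[2]=4
(0, 6): arr[0]=10 > arr[6]=9
(0, 7): arr[0]=10 > arr[7]=5
(1, 2): arr[1]=10 > arr[2]=4
(1, 6): arr[1]=10 > arr[6]=9
(1, 7): arr[1]=10 > arr[7]=5
(3, 6): arr[3]=12 > arr[6]=9
(3, 7): arr[3]=12 > arr[7]=5
(4, 5): arr[4]=19 > arr[5]=17
(4, 6): arr[4]=19 > arr[6]=9
(4, 7): arr[4]=19 > arr[7]=5
(5, 6): arr[5]=17 > arr[6]=9
(5, 7): arr[5]=17 > arr[7]=5
(6, 7): arr[6]=9 > arr[7]=5

Total inversions: 14

The array has 14 inversion(s): (0,2), (0,6), (0,7), (1,2), (1,6), (1,7), (3,6), (3,7), (4,5), (4,6), (4,7), (5,6), (5,7), (6,7). Each pair (i,j) satisfies i < j and arr[i] > arr[j].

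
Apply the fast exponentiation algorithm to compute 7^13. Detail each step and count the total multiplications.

Computing 7^13 by squaring (build up from 7^1; each line after the first costs one multiplication):

7^1 = 7
7^2 = (7^1)^2 = 7^2 = 49
7^3 = 7 * 7^2 = 7 * 49 = 343
7^6 = (7^3)^2 = 343^2 = 117649
7^12 = (7^6)^2 = 117649^2 = 13841287201
7^13 = 7 * 7^12 = 7 * 13841287201 = 96889010407

Result: 96889010407
Multiplications needed: 5 (5 lines after 7^1)

7^13 = 96889010407. Using exponentiation by squaring, this requires 5 multiplications. The key idea: if the exponent is even, square the half-power; if odd, multiply by the base once.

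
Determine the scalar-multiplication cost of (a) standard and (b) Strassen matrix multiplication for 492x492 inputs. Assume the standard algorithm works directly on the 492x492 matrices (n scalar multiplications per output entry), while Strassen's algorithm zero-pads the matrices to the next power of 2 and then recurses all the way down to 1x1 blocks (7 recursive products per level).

Matrix multiplication for 492x492 matrices:

Strassen's algorithm requires power-of-2 dimensions. Pad 492x492 to 512x512 (next power of 2).

Standard algorithm: 492^3 = 119095488 multiplications
Strassen's algorithm: 7^(log2(512)) = 7^9 = 40353607 multiplications
Savings: 119095488 - 40353607 = 78741881 multiplications

Standard: 119095488 multiplications (492^3). Strassen: 40353607 multiplications (7^9, after padding to 512x512). Strassen reduces 8 recursive multiplications to 7 at each level.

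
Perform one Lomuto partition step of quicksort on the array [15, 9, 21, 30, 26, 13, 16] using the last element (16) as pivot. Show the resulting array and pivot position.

Lomuto partition with pivot = 16:

Initial array: [15, 9, 21, 30, 26, 13, 16]

arr[0]=15 <= 16: swap with position 0, array becomes [15, 9, 21, 30, 26, 13, 16]
arr[1]=9 <= 16: swap with position 1, array becomes [15, 9, 21, 30, 26, 13, 16]
arr[2]=21 > 16: no swap
arr[3]=30 > 16: no swap
arr[4]=26 > 16: no swap
arr[5]=13 <= 16: swap with position 2, array becomes [15, 9, 13, 30, 26, 21, 16]

Place pivot at position 3: [15, 9, 13, 16, 26, 21, 30]
Pivot position: 3

After partitioning with pivot 16, the array becomes [15, 9, 13, 16, 26, 21, 30]. The pivot is placed at index 3. All elements to the left of the pivot are <= 16, and all elements to the right are > 16.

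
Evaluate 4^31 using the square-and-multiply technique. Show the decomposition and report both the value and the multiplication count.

Computing 4^31 by squaring (build up from 4^1; each line after the first costs one multiplication):

4^1 = 4
4^2 = (4^1)^2 = 4^2 = 16
4^3 = 4 * 4^2 = 4 * 16 = 64
4^6 = (4^3)^2 = 64^2 = 4096
4^7 = 4 * 4^6 = 4 * 4096 = 16384
4^14 = (4^7)^2 = 16384^2 = 268435456
4^15 = 4 * 4^14 = 4 * 268435456 = 1073741824
4^30 = (4^15)^2 = 1073741824^2 = 1152921504606846976
4^31 = 4 * 4^30 = 4 * 1152921504606846976 = 4611686018427387904

Result: 4611686018427387904
Multiplications needed: 8 (8 lines after 4^1)

4^31 = 4611686018427387904. Using exponentiation by squaring, this requires 8 multiplications. The key idea: if the exponent is even, square the half-power; if odd, multiply by the base once.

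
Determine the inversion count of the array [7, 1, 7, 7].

Finding inversions in [7, 1, 7, 7]:

(0, 1): arr[0]=7 > arr[1]=1

Total inversions: 1

The array has 1 inversion(s): (0,1). Each pair (i,j) satisfies i < j and arr[i] > arr[j].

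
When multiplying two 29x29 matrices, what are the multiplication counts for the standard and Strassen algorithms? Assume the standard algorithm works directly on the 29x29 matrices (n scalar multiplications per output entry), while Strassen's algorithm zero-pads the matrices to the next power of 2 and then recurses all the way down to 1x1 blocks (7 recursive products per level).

Matrix multiplication for 29x29 matrices:

Strassen's algorithm requires power-of-2 dimensions. Pad 29x29 to 32x32 (next power of 2).

Standard algorithm: 29^3 = 24389 multiplications
Strassen's algorithm: 7^(log2(32)) = 7^5 = 16807 multiplications
Savings: 24389 - 16807 = 7582 multiplications

Standard: 24389 multiplications (29^3). Strassen: 16807 multiplications (7^5, after padding to 32x32). Strassen reduces 8 recursive multiplications to 7 at each level.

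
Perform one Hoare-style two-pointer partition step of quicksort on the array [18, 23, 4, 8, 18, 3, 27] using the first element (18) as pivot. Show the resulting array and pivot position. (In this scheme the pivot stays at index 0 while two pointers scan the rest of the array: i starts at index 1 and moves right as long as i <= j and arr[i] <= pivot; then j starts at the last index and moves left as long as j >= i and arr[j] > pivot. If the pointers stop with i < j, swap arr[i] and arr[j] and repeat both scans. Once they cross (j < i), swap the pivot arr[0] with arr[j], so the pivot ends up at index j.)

Hoare-style two-pointer partition with pivot = 18:

Initial array: [18, 23, 4, 8, 18, 3, 27]

Pointers start at i = 1, j = 6.
i stops at index 1 (arr[1]=23 > 18), j stops at index 5 (arr[5]=3 <= 18): swap arr[1] and arr[5], array becomes [18, 3, 4, 8, 18, 23, 27]
i ends at 5, j ends at 4: the pointers have crossed (j < i), so scanning stops.

Swap pivot arr[0] with arr[4] to place pivot at position 4: [18, 3, 4, 8, 18, 23, 27]
Pivot position: 4

After partitioning with pivot 18, the array becomes [18, 3, 4, 8, 18, 23, 27]. The pivot is placed at index 4. All elements to the left of the pivot are <= 18, and all elements to the right are > 18.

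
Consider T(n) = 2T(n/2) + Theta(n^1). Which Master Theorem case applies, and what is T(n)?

Master Theorem for T(n) = 2T(n/2) + O(n^1):

a = 2, b = 2, c = 1
log_b(a) = log_2(2) = 1.0000

Case 2: c = 1 = log_2(2) = 1.0000
T(n) = O(n^1 log n) = O(n log n)

For T(n) = 2T(n/2) + O(n^1): log_2(2) = 1.0000. This is Case 2 of the Master Theorem (c = log_b(a), equal work at all levels), giving O(n log n).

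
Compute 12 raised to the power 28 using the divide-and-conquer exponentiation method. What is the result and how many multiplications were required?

Computing 12^28 by squaring (build up from 12^1; each line after the first costs one multiplication):

12^1 = 12
12^2 = (12^1)^2 = 12^2 = 144
12^3 = 12 * 12^2 = 12 * 144 = 1728
12^6 = (12^3)^2 = 1728^2 = 2985984
12^7 = 12 * 12^6 = 12 * 2985984 = 35831808
12^14 = (12^7)^2 = 35831808^2 = 1283918464548864
12^28 = (12^14)^2 = 1283918464548864^2 = 1648446623609512543951043690496

Result: 1648446623609512543951043690496
Multiplications needed: 6 (6 lines after 12^1)

12^28 = 1648446623609512543951043690496. Using exponentiation by squaring, this requires 6 multiplications. The key idea: if the exponent is even, square the half-power; if odd, multiply by the base once.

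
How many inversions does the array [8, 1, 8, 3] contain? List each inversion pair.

Finding inversions in [8, 1, 8, 3]:

(0, 1): arr[0]=8 > arr[1]=1
(0, 3): arr[0]=8 > arr[3]=3
(2, 3): arr[2]=8 > arr[3]=3

Total inversions: 3

The array has 3 inversion(s): (0,1), (0,3), (2,3). Each pair (i,j) satisfies i < j and arr[i] > arr[j].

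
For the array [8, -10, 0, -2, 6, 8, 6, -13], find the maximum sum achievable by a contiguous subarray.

Using Kadane's algorithm on [8, -10, 0, -2, 6, 8, 6, -13]:

Scanning through the array:
Position 1 (value -10): max_ending_here = -2, max_so_far = 8
Position 2 (value 0): max_ending_here = 0, max_so_far = 8
Position 3 (value -2): max_ending_here = -2, max_so_far = 8
Position 4 (value 6): max_ending_here = 6, max_so_far = 8
Position 5 (value 8): max_ending_here = 14, max_so_far = 14
Position 6 (value 6): max_ending_here = 20, max_so_far = 20
Position 7 (value -13): max_ending_here = 7, max_so_far = 20

Maximum subarray: [6, 8, 6]
Maximum sum: 20

The maximum subarray is [6, 8, 6] with sum 20. This subarray runs from index 4 to index 6.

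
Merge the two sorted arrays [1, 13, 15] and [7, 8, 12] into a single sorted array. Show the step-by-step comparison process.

Merging process:

Compare 1 vs 7: take 1 from left. Merged: [1]
Compare 13 vs 7: take 7 from right. Merged: [1, 7]
Compare 13 vs 8: take 8 from right. Merged: [1, 7, 8]
Compare 13 vs 12: take 12 from right. Merged: [1, 7, 8, 12]
Append remaining from left: [13, 15]. Merged: [1, 7, 8, 12, 13, 15]

Final merged array: [1, 7, 8, 12, 13, 15]
Total comparisons: 4

The merged array is [1, 7, 8, 12, 13, 15], requiring 4 comparisons. The merge step runs in O(n) time where n is the total number of elements.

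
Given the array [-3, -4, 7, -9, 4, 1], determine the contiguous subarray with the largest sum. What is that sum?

Using Kadane's algorithm on [-3, -4, 7, -9, 4, 1]:

Scanning through the array:
Position 1 (value -4): max_ending_here = -4, max_so_far = -3
Position 2 (value 7): max_ending_here = 7, max_so_far = 7
Position 3 (value -9): max_ending_here = -2, max_so_far = 7
Position 4 (value 4): max_ending_here = 4, max_so_far = 7
Position 5 (value 1): max_ending_here = 5, max_so_far = 7

Maximum subarray: [7]
Maximum sum: 7

The maximum subarray is [7] with sum 7. This subarray runs from index 2 to index 2.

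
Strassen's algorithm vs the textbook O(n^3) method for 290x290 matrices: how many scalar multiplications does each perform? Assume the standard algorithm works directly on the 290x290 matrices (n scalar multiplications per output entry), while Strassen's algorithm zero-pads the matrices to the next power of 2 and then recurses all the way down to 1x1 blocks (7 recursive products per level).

Matrix multiplication for 290x290 matrices:

Strassen's algorithm requires power-of-2 dimensions. Pad 290x290 to 512x512 (next power of 2).

Standard algorithm: 290^3 = 24389000 multiplications
Strassen's algorithm: 7^(log2(512)) = 7^9 = 40353607 multiplications
Difference: 24389000 - 40353607 = -15964607 (Strassen uses MORE here due to padding overhead — for small or just-over-power-of-2 n, padding can outweigh the per-level savings)

Standard: 24389000 multiplications (290^3). Strassen: 40353607 multiplications (7^9, after padding to 512x512). Strassen reduces 8 recursive multiplications to 7 at each level.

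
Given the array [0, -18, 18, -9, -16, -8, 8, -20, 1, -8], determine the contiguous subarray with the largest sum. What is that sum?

Using Kadane's algorithm on [0, -18, 18, -9, -16, -8, 8, -20, 1, -8]:

Scanning through the array:
Position 1 (value -18): max_ending_here = -18, max_so_far = 0
Position 2 (value 18): max_ending_here = 18, max_so_far = 18
Position 3 (value -9): max_ending_here = 9, max_so_far = 18
Position 4 (value -16): max_ending_here = -7, max_so_far = 18
Position 5 (value -8): max_ending_here = -8, max_so_far = 18
Position 6 (value 8): max_ending_here = 8, max_so_far = 18
Position 7 (value -20): max_ending_here = -12, max_so_far = 18
Position 8 (value 1): max_ending_here = 1, max_so_far = 18
Position 9 (value -8): max_ending_here = -7, max_so_far = 18

Maximum subarray: [18]
Maximum sum: 18

The maximum subarray is [18] with sum 18. This subarray runs from index 2 to index 2.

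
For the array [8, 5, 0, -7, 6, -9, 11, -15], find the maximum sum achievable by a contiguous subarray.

Using Kadane's algorithm on [8, 5, 0, -7, 6, -9, 11, -15]:

Scanning through the array:
Position 1 (value 5): max_ending_here = 13, max_so_far = 13
Position 2 (value 0): max_ending_here = 13, max_so_far = 13
Position 3 (value -7): max_ending_here = 6, max_so_far = 13
Position 4 (value 6): max_ending_here = 12, max_so_far = 13
Position 5 (value -9): max_ending_here = 3, max_so_far = 13
Position 6 (value 11): max_ending_here = 14, max_so_far = 14
Position 7 (value -15): max_ending_here = -1, max_so_far = 14

Maximum subarray: [8, 5, 0, -7, 6, -9, 11]
Maximum sum: 14

The maximum subarray is [8, 5, 0, -7, 6, -9, 11] with sum 14. This subarray runs from index 0 to index 6.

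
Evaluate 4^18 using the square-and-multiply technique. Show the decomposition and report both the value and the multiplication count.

Computing 4^18 by squaring (build up from 4^1; each line after the first costs one multiplication):

4^1 = 4
4^2 = (4^1)^2 = 4^2 = 16
4^4 = (4^2)^2 = 16^2 = 256
4^8 = (4^4)^2 = 256^2 = 65536
4^9 = 4 * 4^8 = 4 * 65536 = 262144
4^18 = (4^9)^2 = 262144^2 = 68719476736

Result: 68719476736
Multiplications needed: 5 (5 lines after 4^1)

4^18 = 68719476736. Using exponentiation by squaring, this requires 5 multiplications. The key idea: if the exponent is even, square the half-power; if odd, multiply by the base once.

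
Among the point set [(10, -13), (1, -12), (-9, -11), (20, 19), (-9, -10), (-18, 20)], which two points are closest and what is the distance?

Computing all pairwise distances among 6 points:

d((10, -13), (1, -12)) = 9.0554
d((10, -13), (-9, -11)) = 19.105
d((10, -13), (20, 19)) = 33.5261
d((10, -13), (-9, -10)) = 19.2354
d((10, -13), (-18, 20)) = 43.2782
d((1, -12), (-9, -11)) = 10.0499
d((1, -12), (20, 19)) = 36.3593
d((1, -12), (-9, -10)) = 10.198
d((1, -12), (-18, 20)) = 37.2156
d((-9, -11), (20, 19)) = 41.7253
d((-9, -11), (-9, -10)) = 1.0 <-- minimum
d((-9, -11), (-18, 20)) = 32.28
d((20, 19), (-9, -10)) = 41.0122
d((20, 19), (-18, 20)) = 38.0132
d((-9, -10), (-18, 20)) = 31.3209

Closest pair: (-9, -11) and (-9, -10) with distance 1.0

The closest pair is (-9, -11) and (-9, -10) with Euclidean distance 1.0. For 6 points, brute-force pairwise comparison is shown above. For large n, the divide-and-conquer algorithm (sort by x, recurse on halves, check the dividing strip) achieves O(n log n).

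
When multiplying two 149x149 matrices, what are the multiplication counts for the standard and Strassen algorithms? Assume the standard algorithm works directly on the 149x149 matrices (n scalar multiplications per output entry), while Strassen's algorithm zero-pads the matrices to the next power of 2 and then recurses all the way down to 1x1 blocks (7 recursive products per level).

Matrix multiplication for 149x149 matrices:

Strassen's algorithm requires power-of-2 dimensions. Pad 149x149 to 256x256 (next power of 2).

Standard algorithm: 149^3 = 3307949 multiplications
Strassen's algorithm: 7^(log2(256)) = 7^8 = 5764801 multiplications
Difference: 3307949 - 5764801 = -2456852 (Strassen uses MORE here due to padding overhead — for small or just-over-power-of-2 n, padding can outweigh the per-level savings)

Standard: 3307949 multiplications (149^3). Strassen: 5764801 multiplications (7^8, after padding to 256x256). Strassen reduces 8 recursive multiplications to 7 at each level.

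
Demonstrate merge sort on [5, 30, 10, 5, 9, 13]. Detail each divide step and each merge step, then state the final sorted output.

Merge sort trace:

Split: [5, 30, 10, 5, 9, 13] -> [5, 30, 10] and [5, 9, 13]
  Split: [5, 30, 10] -> [5] and [30, 10]
    Split: [30, 10] -> [30] and [10]
    Merge: [30] + [10] -> [10, 30]
  Merge: [5] + [10, 30] -> [5, 10, 30]
  Split: [5, 9, 13] -> [5] and [9, 13]
    Split: [9, 13] -> [9] and [13]
    Merge: [9] + [13] -> [9, 13]
  Merge: [5] + [9, 13] -> [5, 9, 13]
Merge: [5, 10, 30] + [5, 9, 13] -> [5, 5, 9, 10, 13, 30]

Final sorted array: [5, 5, 9, 10, 13, 30]

The merge sort proceeds by recursively splitting the array and merging sorted halves.
After all merges, the sorted array is [5, 5, 9, 10, 13, 30].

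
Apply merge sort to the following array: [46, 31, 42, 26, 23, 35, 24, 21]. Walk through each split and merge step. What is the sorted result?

Merge sort trace:

Split: [46, 31, 42, 26, 23, 35, 24, 21] -> [46, 31, 42, 26] and [23, 35, 24, 21]
  Split: [46, 31, 42, 26] -> [46, 31] and [42, 26]
    Split: [46, 31] -> [46] and [31]
    Merge: [46] + [31] -> [31, 46]
    Split: [42, 26] -> [42] and [26]
    Merge: [42] + [26] -> [26, 42]
  Merge: [31, 46] + [26, 42] -> [26, 31, 42, 46]
  Split: [23, 35, 24, 21] -> [23, 35] and [24, 21]
    Split: [23, 35] -> [23] and [35]
    Merge: [23] + [35] -> [23, 35]
    Split: [24, 21] -> [24] and [21]
    Merge: [24] + [21] -> [21, 24]
  Merge: [23, 35] + [21, 24] -> [21, 23, 24, 35]
Merge: [26, 31, 42, 46] + [21, 23, 24, 35] -> [21, 23, 24, 26, 31, 35, 42, 46]

Final sorted array: [21, 23, 24, 26, 31, 35, 42, 46]

The merge sort proceeds by recursively splitting the array and merging sorted halves.
After all merges, the sorted array is [21, 23, 24, 26, 31, 35, 42, 46].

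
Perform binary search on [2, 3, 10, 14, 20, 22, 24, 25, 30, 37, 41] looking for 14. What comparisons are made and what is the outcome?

Binary search for 14 in [2, 3, 10, 14, 20, 22, 24, 25, 30, 37, 41]:

lo=0, hi=10, mid=5, arr[mid]=22 -> 22 > 14, search left half
lo=0, hi=4, mid=2, arr[mid]=10 -> 10 < 14, search right half
lo=3, hi=4, mid=3, arr[mid]=14 -> Found target at index 3!

Binary search finds 14 at index 3 after 3 comparisons. The search repeatedly halves the search space by comparing with the middle element.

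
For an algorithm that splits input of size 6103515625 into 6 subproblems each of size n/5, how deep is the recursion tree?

For divide and conquer with division factor 5:

Problem sizes at each level:
Level 0: 6103515625
Level 1: 1220703125
Level 2: 244140625
Level 3: 48828125
Level 4: 9765625
Level 5: 1953125
Level 6: 390625
Level 7: 78125
Level 8: 15625
Level 9: 3125
Level 10: 625
Level 11: 125
Level 12: 25
Level 13: 5
Level 14: 1

The root is level 0 and the size-1 base case is level 14 (the tree spans levels 0 through 14, i.e. 15 levels counting the root), so the depth is the number of divisions: log_5(6103515625) = 14

The recursion tree depth is log_5(6103515625) = 14. At each level, the problem size is divided by 5, so it takes 14 divisions to reduce to a base case of size 1. The algorithm makes 6 recursive calls at each level.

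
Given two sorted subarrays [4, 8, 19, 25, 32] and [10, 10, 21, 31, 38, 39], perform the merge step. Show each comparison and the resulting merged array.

Merging process:

Compare 4 vs 10: take 4 from left. Merged: [4]
Compare 8 vs 10: take 8 from left. Merged: [4, 8]
Compare 19 vs 10: take 10 from right. Merged: [4, 8, 10]
Compare 19 vs 10: take 10 from right. Merged: [4, 8, 10, 10]
Compare 19 vs 21: take 19 from left. Merged: [4, 8, 10, 10, 19]
Compare 25 vs 21: take 21 from right. Merged: [4, 8, 10, 10, 19, 21]
Compare 25 vs 31: take 25 from left. Merged: [4, 8, 10, 10, 19, 21, 25]
Compare 32 vs 31: take 31 from right. Merged: [4, 8, 10, 10, 19, 21, 25, 31]
Compare 32 vs 38: take 32 from left. Merged: [4, 8, 10, 10, 19, 21, 25, 31, 32]
Append remaining from right: [38, 39]. Merged: [4, 8, 10, 10, 19, 21, 25, 31, 32, 38, 39]

Final merged array: [4, 8, 10, 10, 19, 21, 25, 31, 32, 38, 39]
Total comparisons: 9

The merged array is [4, 8, 10, 10, 19, 21, 25, 31, 32, 38, 39], requiring 9 comparisons. The merge step runs in O(n) time where n is the total number of elements.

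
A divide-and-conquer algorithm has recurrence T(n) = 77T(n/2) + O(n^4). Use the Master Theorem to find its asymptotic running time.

Master Theorem for T(n) = 77T(n/2) + O(n^4):

a = 77, b = 2, c = 4
log_b(a) = log_2(77) = 6.2668

Case 1: c = 4 < log_2(77) = 6.2668
T(n) = O(n^(log_2 77))

For T(n) = 77T(n/2) + O(n^4): log_2(77) = 6.2668. This is Case 1 of the Master Theorem (c < log_b(a), work dominated by leaves), giving O(n^(log_2 77)).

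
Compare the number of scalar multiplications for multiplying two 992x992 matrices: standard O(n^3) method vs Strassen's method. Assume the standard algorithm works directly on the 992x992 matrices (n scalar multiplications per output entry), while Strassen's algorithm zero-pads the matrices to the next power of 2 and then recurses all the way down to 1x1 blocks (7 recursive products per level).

Matrix multiplication for 992x992 matrices:

Strassen's algorithm requires power-of-2 dimensions. Pad 992x992 to 1024x1024 (next power of 2).

Standard algorithm: 992^3 = 976191488 multiplications
Strassen's algorithm: 7^(log2(1024)) = 7^10 = 282475249 multiplications
Savings: 976191488 - 282475249 = 693716239 multiplications

Standard: 976191488 multiplications (992^3). Strassen: 282475249 multiplications (7^10, after padding to 1024x1024). Strassen reduces 8 recursive multiplications to 7 at each level.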